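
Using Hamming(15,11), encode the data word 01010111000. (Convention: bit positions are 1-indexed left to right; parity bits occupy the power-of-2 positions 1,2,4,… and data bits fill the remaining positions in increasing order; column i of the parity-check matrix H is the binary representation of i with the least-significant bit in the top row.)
Codeword c = d · G (mod 2), d = 01010111000:
  c[0] = d·G[:,0] = (01010111000)·(11011010101) mod 2 = 0+1+0+1+0+0+1+0+0+0+0 mod 2 = 1
  c[1] = d·G[:,1] = (01010111000)·(10110110011) mod 2 = 0+0+0+1+0+1+1+0+0+0+0 mod 2 = 1
  c[2] = d·G[:,2] = (01010111000)·(10000000000) mod 2 = 0+0+0+0+0+0+0+0+0+0+0 mod 2 = 0
  c[3] = d·G[:,3] = (01010111000)·(01110001111) mod 2 = 0+1+0+1+0+0+0+1+0+0+0 mod 2 = 1
  c[4] = d·G[:,4] = (01010111000)·(01000000000) mod 2 = 0+1+0+0+0+0+0+0+0+0+0 mod 2 = 1
  c[5] = d·G[:,5] = (01010111000)·(00100000000) mod 2 = 0+0+0+0+0+0+0+0+0+0+0 mod 2 = 0
  c[6] = d·G[:,6] = (01010111000)·(00010000000) mod 2 = 0+0+0+1+0+0+0+0+0+0+0 mod 2 = 1
  c[7] = d·G[:,7] = (01010111000)·(00001111111) mod 2 = 0+0+0+0+0+1+1+1+0+0+0 mod 2 = 1
  c[8] = d·G[:,8] = (01010111000)·(00001000000) mod 2 = 0+0+0+0+0+0+0+0+0+0+0 mod 2 = 0
  c[9] = d·G[:,9] = (01010111000)·(00000100000) mod 2 = 0+0+0+0+0+1+0+0+0+0+0 mod 2 = 1
  c[10] = d·G[:,10] = (01010111000)·(00000010000) mod 2 = 0+0+0+0+0+0+1+0+0+0+0 mod 2 = 1
  c[11] = d·G[:,11] = (01010111000)·(00000001000) mod 2 = 0+0+0+0+0+0+0+1+0+0+0 mod 2 = 1
  c[12] = d·G[:,12] = (01010111000)·(00000000100) mod 2 = 0+0+0+0+0+0+0+0+0+0+0 mod 2 = 0
  c[13] = d·G[:,13] = (01010111000)·(00000000010) mod 2 = 0+0+0+0+0+0+0+0+0+0+0 mod 2 = 0
  c[14] = d·G[:,14] = (01010111000)·(00000000001) mod 2 = 0+0+0+0+0+0+0+0+0+0+0 mod 2 = 0
Codeword = 110110110111000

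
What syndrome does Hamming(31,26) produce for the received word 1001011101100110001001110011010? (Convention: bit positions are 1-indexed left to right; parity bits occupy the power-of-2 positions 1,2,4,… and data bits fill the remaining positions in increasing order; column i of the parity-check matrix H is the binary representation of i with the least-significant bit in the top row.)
Syndrome s = H · r^T (mod 2), r = 1001011101100110001001110011010:
  s[0] = (1010101010101010101010101010101)·(1001011101100110001001110011010) mod 2 = 1+0+0+0+0+0+1+0+0+0+1+0+0+0+1+0+0+0+1+0+0+0+1+0+0+0+1+0+0+0+0 mod 2 = 1
  s[1] = (0110011001100110011001100110011)·(1001011101100110001001110011010) mod 2 = 0+0+0+0+0+1+1+0+0+1+1+0+0+1+1+0+0+0+1+0+0+1+1+0+0+0+1+0+0+1+0 mod 2 = 1
  s[2] = (0001111000011110000111100001111)·(1001011101100110001001110011010) mod 2 = 0+0+0+1+0+1+1+0+0+0+0+0+0+1+1+0+0+0+0+0+0+1+1+0+0+0+0+1+0+1+0 mod 2 = 1
  s[3] = (0000000111111110000000011111111)·(1001011101100110001001110011010) mod 2 = 0+0+0+0+0+0+0+1+0+1+1+0+0+1+1+0+0+0+0+0+0+0+0+1+0+0+1+1+0+1+0 mod 2 = 1
  s[4] = (0000000000000001111111111111111)·(1001011101100110001001110011010) mod 2 = 0+0+0+0+0+0+0+0+0+0+0+0+0+0+0+0+0+0+1+0+0+1+1+1+0+0+1+1+0+1+0 mod 2 = 1
Syndrome = 11111
Non-zero syndrome: error at position 31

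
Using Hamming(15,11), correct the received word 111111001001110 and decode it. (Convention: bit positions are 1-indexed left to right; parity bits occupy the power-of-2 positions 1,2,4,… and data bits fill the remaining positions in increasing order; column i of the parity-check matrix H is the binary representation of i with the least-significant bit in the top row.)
Syndrome s = H · r^T (mod 2), r = 111111001001110:
  s[0] = (101010101010101)·(111111001001110) mod 2 = 1+0+1+0+1+0+0+0+1+0+0+0+1+0+0 mod 2 = 1
  s[1] = (011001100110011)·(111111001001110) mod 2 = 0+1+1+0+0+1+0+0+0+0+0+0+0+1+0 mod 2 = 0
  s[2] = (000111100001111)·(111111001001110) mod 2 = 0+0+0+1+1+1+0+0+0+0+0+1+1+1+0 mod 2 = 0
  s[3] = (000000011111111)·(111111001001110) mod 2 = 0+0+0+0+0+0+0+0+1+0+0+1+1+1+0 mod 2 = 0
Syndrome = 1000
Column 1 of H equals this syndrome → error at bit 1 (1-indexed).
Flip bit 1: 111111001001110 → 011111001001110
Extract data bits at positions {3,5,6,7,9,10,11,12,13,14,15}: 11101001110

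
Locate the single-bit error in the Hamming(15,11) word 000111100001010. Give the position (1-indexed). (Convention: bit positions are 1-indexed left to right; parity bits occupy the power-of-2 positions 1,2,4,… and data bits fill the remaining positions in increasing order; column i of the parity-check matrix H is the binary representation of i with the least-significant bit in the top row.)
Syndrome s = H · r^T (mod 2), r = 000111100001010:
  s[0] = (101010101010101)·(000111100001010) mod 2 = 0+0+0+0+1+0+1+0+0+0+0+0+0+0+0 mod 2 = 0
  s[1] = (011001100110011)·(000111100001010) mod 2 = 0+0+0+0+0+1+1+0+0+0+0+0+0+1+0 mod 2 = 1
  s[2] = (000111100001111)·(000111100001010) mod 2 = 0+0+0+1+1+1+1+0+0+0+0+1+0+1+0 mod 2 = 0
  s[3] = (000000011111111)·(000111100001010) mod 2 = 0+0+0+0+0+0+0+0+0+0+0+1+0+1+0 mod 2 = 0
Syndrome = 0100
Column i of H is the binary representation of i, so the syndrome is the binary index of the flipped bit.
Read s = 0100 with s[0] as LSB: 0·2^0 + 1·2^1 + 0·2^2 + 0·2^3 = 2.
Error is at bit position 2.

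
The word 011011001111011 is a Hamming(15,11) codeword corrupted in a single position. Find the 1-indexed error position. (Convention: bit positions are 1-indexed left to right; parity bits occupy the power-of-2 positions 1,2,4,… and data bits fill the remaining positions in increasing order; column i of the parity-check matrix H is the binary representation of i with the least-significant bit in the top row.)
Syndrome s = H · r^T (mod 2), r = 011011001111011:
  s[0] = (101010101010101)·(011011001111011) mod 2 = 0+0+1+0+1+0+0+0+1+0+1+0+0+0+1 mod 2 = 1
  s[1] = (011001100110011)·(011011001111011) mod 2 = 0+1+1+0+0+1+0+0+0+1+1+0+0+1+1 mod 2 = 1
  s[2] = (000111100001111)·(011011001111011) mod 2 = 0+0+0+0+1+1+0+0+0+0+0+1+0+1+1 mod 2 = 1
  s[3] = (000000011111111)·(011011001111011) mod 2 = 0+0+0+0+0+0+0+0+1+1+1+1+0+1+1 mod 2 = 0
Syndrome = 1110
Column i of H is the binary representation of i, so the syndrome is the binary index of the flipped bit.
Read s = 1110 with s[0] as LSB: 1·2^0 + 1·2^1 + 1·2^2 + 0·2^3 = 7.
Error is at bit position 7.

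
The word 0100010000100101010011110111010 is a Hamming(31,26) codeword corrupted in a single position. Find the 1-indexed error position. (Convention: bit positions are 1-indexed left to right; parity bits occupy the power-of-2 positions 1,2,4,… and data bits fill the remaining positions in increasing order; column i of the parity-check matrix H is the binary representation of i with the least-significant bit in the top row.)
Syndrome s = H · r^T (mod 2), r = 0100010000100101010011110111010:
  s[0] = (1010101010101010101010101010101)·(0100010000100101010011110111010) mod 2 = 0+0+0+0+0+0+0+0+0+0+1+0+0+0+0+0+0+0+0+0+1+0+1+0+0+0+1+0+0+0+0 mod 2 = 0
  s[1] = (0110011001100110011001100110011)·(0100010000100101010011110111010) mod 2 = 0+1+0+0+0+1+0+0+0+0+1+0+0+1+0+0+0+1+0+0+0+1+1+0+0+1+1+0+0+1+0 mod 2 = 0
  s[2] = (0001111000011110000111100001111)·(0100010000100101010011110111010) mod 2 = 0+0+0+0+0+1+0+0+0+0+0+0+0+1+0+0+0+0+0+0+1+1+1+0+0+0+0+1+0+1+0 mod 2 = 1
  s[3] = (0000000111111110000000011111111)·(0100010000100101010011110111010) mod 2 = 0+0+0+0+0+0+0+0+0+0+1+0+0+1+0+0+0+0+0+0+0+0+0+1+0+1+1+1+0+1+0 mod 2 = 1
  s[4] = (0000000000000001111111111111111)·(0100010000100101010011110111010) mod 2 = 0+0+0+0+0+0+0+0+0+0+0+0+0+0+0+1+0+1+0+0+1+1+1+1+0+1+1+1+0+1+0 mod 2 = 0
Syndrome = 00110
Column i of H is the binary representation of i, so the syndrome is the binary index of the flipped bit.
Read s = 00110 with s[0] as LSB: 0·2^0 + 0·2^1 + 1·2^2 + 1·2^3 + 0·2^4 = 12.
Error is at bit position 12.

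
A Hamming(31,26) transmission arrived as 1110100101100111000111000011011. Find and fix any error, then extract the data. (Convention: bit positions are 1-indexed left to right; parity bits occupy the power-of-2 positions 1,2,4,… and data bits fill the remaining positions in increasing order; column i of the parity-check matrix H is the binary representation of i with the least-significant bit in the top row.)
Syndrome s = H · r^T (mod 2), r = 1110100101100111000111000011011:
  s[0] = (1010101010101010101010101010101)·(1110100101100111000111000011011) mod 2 = 1+0+1+0+1+0+0+0+0+0+1+0+0+0+1+0+0+0+0+0+1+0+0+0+0+0+1+0+0+0+1 mod 2 = 0
  s[1] = (0110011001100110011001100110011)·(1110100101100111000111000011011) mod 2 = 0+1+1+0+0+0+0+0+0+1+1+0+0+1+1+0+0+0+0+0+0+1+0+0+0+0+1+0+0+1+1 mod 2 = 0
  s[2] = (0001111000011110000111100001111)·(1110100101100111000111000011011) mod 2 = 0+0+0+0+1+0+0+0+0+0+0+0+0+1+1+0+0+0+0+1+1+1+0+0+0+0+0+1+0+1+1 mod 2 = 1
  s[3] = (0000000111111110000000011111111)·(1110100101100111000111000011011) mod 2 = 0+0+0+0+0+0+0+1+0+1+1+0+0+1+1+0+0+0+0+0+0+0+0+0+0+0+1+1+0+1+1 mod 2 = 1
  s[4] = (0000000000000001111111111111111)·(1110100101100111000111000011011) mod 2 = 0+0+0+0+0+0+0+0+0+0+0+0+0+0+0+1+0+0+0+1+1+1+0+0+0+0+1+1+0+1+1 mod 2 = 0
Syndrome = 00110
Column 12 of H equals this syndrome → error at bit 12 (1-indexed).
Flip bit 12: 1110100101100111000111000011011 → 1110100101110111000111000011011
Extract data bits at positions {3,5,6,7,9,10,11,12,13,14,15,17,18,19,20,21,22,23,24,25,26,27,28,29,30,31}: 11000111011000111000011011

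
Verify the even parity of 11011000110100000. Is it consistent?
Sum of all bits: 1+1+0+1+1+0+0+0+1+1+0+1+0+0+0+0+0 = 7; 7 mod 2 = 1. Result is 1 → parity error detected.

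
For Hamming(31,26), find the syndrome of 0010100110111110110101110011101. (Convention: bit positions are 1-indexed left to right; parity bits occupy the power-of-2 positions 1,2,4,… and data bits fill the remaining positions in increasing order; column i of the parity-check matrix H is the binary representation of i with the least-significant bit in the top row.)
Syndrome s = H · r^T (mod 2), r = 0010100110111110110101110011101:
  s[0] = (1010101010101010101010101010101)·(0010100110111110110101110011101) mod 2 = 0+0+1+0+1+0+0+0+1+0+1+0+1+0+1+0+1+0+0+0+0+0+1+0+0+0+1+0+1+0+1 mod 2 = 1
  s[1] = (0110011001100110011001100110011)·(0010100110111110110101110011101) mod 2 = 0+0+1+0+0+0+0+0+0+0+1+0+0+1+1+0+0+1+0+0+0+1+1+0+0+0+1+0+0+0+1 mod 2 = 1
  s[2] = (0001111000011110000111100001111)·(0010100110111110110101110011101) mod 2 = 0+0+0+0+1+0+0+0+0+0+0+1+1+1+1+0+0+0+0+1+0+1+1+0+0+0+0+1+1+0+1 mod 2 = 1
  s[3] = (0000000111111110000000011111111)·(0010100110111110110101110011101) mod 2 = 0+0+0+0+0+0+0+1+1+0+1+1+1+1+1+0+0+0+0+0+0+0+0+1+0+0+1+1+1+0+1 mod 2 = 0
  s[4] = (0000000000000001111111111111111)·(0010100110111110110101110011101) mod 2 = 0+0+0+0+0+0+0+0+0+0+0+0+0+0+0+0+1+1+0+1+0+1+1+1+0+0+1+1+1+0+1 mod 2 = 0
Syndrome = 11100
Non-zero syndrome: error at position 7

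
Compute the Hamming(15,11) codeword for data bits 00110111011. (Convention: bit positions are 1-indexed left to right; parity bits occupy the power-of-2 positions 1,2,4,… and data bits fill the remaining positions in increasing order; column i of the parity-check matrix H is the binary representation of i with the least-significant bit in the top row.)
Codeword c = d · G (mod 2), d = 00110111011:
  c[0] = d·G[:,0] = (00110111011)·(11011010101) mod 2 = 0+0+0+1+0+0+1+0+0+0+1 mod 2 = 1
  c[1] = d·G[:,1] = (00110111011)·(10110110011) mod 2 = 0+0+1+1+0+1+1+0+0+1+1 mod 2 = 0
  c[2] = d·G[:,2] = (00110111011)·(10000000000) mod 2 = 0+0+0+0+0+0+0+0+0+0+0 mod 2 = 0
  c[3] = d·G[:,3] = (00110111011)·(01110001111) mod 2 = 0+0+1+1+0+0+0+1+0+1+1 mod 2 = 1
  c[4] = d·G[:,4] = (00110111011)·(01000000000) mod 2 = 0+0+0+0+0+0+0+0+0+0+0 mod 2 = 0
  c[5] = d·G[:,5] = (00110111011)·(00100000000) mod 2 = 0+0+1+0+0+0+0+0+0+0+0 mod 2 = 1
  c[6] = d·G[:,6] = (00110111011)·(00010000000) mod 2 = 0+0+0+1+0+0+0+0+0+0+0 mod 2 = 1
  c[7] = d·G[:,7] = (00110111011)·(00001111111) mod 2 = 0+0+0+0+0+1+1+1+0+1+1 mod 2 = 1
  c[8] = d·G[:,8] = (00110111011)·(00001000000) mod 2 = 0+0+0+0+0+0+0+0+0+0+0 mod 2 = 0
  c[9] = d·G[:,9] = (00110111011)·(00000100000) mod 2 = 0+0+0+0+0+1+0+0+0+0+0 mod 2 = 1
  c[10] = d·G[:,10] = (00110111011)·(00000010000) mod 2 = 0+0+0+0+0+0+1+0+0+0+0 mod 2 = 1
  c[11] = d·G[:,11] = (00110111011)·(00000001000) mod 2 = 0+0+0+0+0+0+0+1+0+0+0 mod 2 = 1
  c[12] = d·G[:,12] = (00110111011)·(00000000100) mod 2 = 0+0+0+0+0+0+0+0+0+0+0 mod 2 = 0
  c[13] = d·G[:,13] = (00110111011)·(00000000010) mod 2 = 0+0+0+0+0+0+0+0+0+1+0 mod 2 = 1
  c[14] = d·G[:,14] = (00110111011)·(00000000001) mod 2 = 0+0+0+0+0+0+0+0+0+0+1 mod 2 = 1
Codeword = 100101110111011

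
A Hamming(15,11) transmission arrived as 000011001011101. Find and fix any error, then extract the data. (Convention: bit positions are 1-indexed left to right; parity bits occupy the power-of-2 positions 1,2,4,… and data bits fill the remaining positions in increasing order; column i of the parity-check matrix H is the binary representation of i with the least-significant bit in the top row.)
Syndrome s = H · r^T (mod 2), r = 000011001011101:
  s[0] = (101010101010101)·(000011001011101) mod 2 = 0+0+0+0+1+0+0+0+1+0+1+0+1+0+1 mod 2 = 1
  s[1] = (011001100110011)·(000011001011101) mod 2 = 0+0+0+0+0+1+0+0+0+0+1+0+0+0+1 mod 2 = 1
  s[2] = (000111100001111)·(000011001011101) mod 2 = 0+0+0+0+1+1+0+0+0+0+0+1+1+0+1 mod 2 = 1
  s[3] = (000000011111111)·(000011001011101) mod 2 = 0+0+0+0+0+0+0+0+1+0+1+1+1+0+1 mod 2 = 1
Syndrome = 1111
Column 15 of H equals this syndrome → error at bit 15 (1-indexed).
Flip bit 15: 000011001011101 → 000011001011100
Extract data bits at positions {3,5,6,7,9,10,11,12,13,14,15}: 01101011100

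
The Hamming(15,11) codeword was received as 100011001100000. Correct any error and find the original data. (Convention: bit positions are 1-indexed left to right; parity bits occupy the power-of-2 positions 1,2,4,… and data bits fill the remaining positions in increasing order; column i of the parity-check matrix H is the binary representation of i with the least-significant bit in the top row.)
Syndrome s = H · r^T (mod 2), r = 100011001100000:
  s[0] = (101010101010101)·(100011001100000) mod 2 = 1+0+0+0+1+0+0+0+1+0+0+0+0+0+0 mod 2 = 1
  s[1] = (011001100110011)·(100011001100000) mod 2 = 0+0+0+0+0+1+0+0+0+1+0+0+0+0+0 mod 2 = 0
  s[2] = (000111100001111)·(100011001100000) mod 2 = 0+0+0+0+1+1+0+0+0+0+0+0+0+0+0 mod 2 = 0
  s[3] = (000000011111111)·(100011001100000) mod 2 = 0+0+0+0+0+0+0+0+1+1+0+0+0+0+0 mod 2 = 0
Syndrome = 1000
Column 1 of H equals this syndrome → error at bit 1 (1-indexed).
Flip bit 1: 100011001100000 → 000011001100000
Extract data bits at positions {3,5,6,7,9,10,11,12,13,14,15}: 01101100000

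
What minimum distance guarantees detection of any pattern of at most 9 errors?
Detecting e errors requires d_min ≥ e + 1 = 9 + 1 = 10.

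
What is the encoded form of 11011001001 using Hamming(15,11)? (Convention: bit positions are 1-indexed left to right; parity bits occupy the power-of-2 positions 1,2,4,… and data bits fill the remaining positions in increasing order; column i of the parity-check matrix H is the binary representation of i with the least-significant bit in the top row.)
Codeword c = d · G (mod 2), d = 11011001001:
  c[0] = d·G[:,0] = (11011001001)·(11011010101) mod 2 = 1+1+0+1+1+0+0+0+0+0+1 mod 2 = 1
  c[1] = d·G[:,1] = (11011001001)·(10110110011) mod 2 = 1+0+0+1+0+0+0+0+0+0+1 mod 2 = 1
  c[2] = d·G[:,2] = (11011001001)·(10000000000) mod 2 = 1+0+0+0+0+0+0+0+0+0+0 mod 2 = 1
  c[3] = d·G[:,3] = (11011001001)·(01110001111) mod 2 = 0+1+0+1+0+0+0+1+0+0+1 mod 2 = 0
  c[4] = d·G[:,4] = (11011001001)·(01000000000) mod 2 = 0+1+0+0+0+0+0+0+0+0+0 mod 2 = 1
  c[5] = d·G[:,5] = (11011001001)·(00100000000) mod 2 = 0+0+0+0+0+0+0+0+0+0+0 mod 2 = 0
  c[6] = d·G[:,6] = (11011001001)·(00010000000) mod 2 = 0+0+0+1+0+0+0+0+0+0+0 mod 2 = 1
  c[7] = d·G[:,7] = (11011001001)·(00001111111) mod 2 = 0+0+0+0+1+0+0+1+0+0+1 mod 2 = 1
  c[8] = d·G[:,8] = (11011001001)·(00001000000) mod 2 = 0+0+0+0+1+0+0+0+0+0+0 mod 2 = 1
  c[9] = d·G[:,9] = (11011001001)·(00000100000) mod 2 = 0+0+0+0+0+0+0+0+0+0+0 mod 2 = 0
  c[10] = d·G[:,10] = (11011001001)·(00000010000) mod 2 = 0+0+0+0+0+0+0+0+0+0+0 mod 2 = 0
  c[11] = d·G[:,11] = (11011001001)·(00000001000) mod 2 = 0+0+0+0+0+0+0+1+0+0+0 mod 2 = 1
  c[12] = d·G[:,12] = (11011001001)·(00000000100) mod 2 = 0+0+0+0+0+0+0+0+0+0+0 mod 2 = 0
  c[13] = d·G[:,13] = (11011001001)·(00000000010) mod 2 = 0+0+0+0+0+0+0+0+0+0+0 mod 2 = 0
  c[14] = d·G[:,14] = (11011001001)·(00000000001) mod 2 = 0+0+0+0+0+0+0+0+0+0+1 mod 2 = 1
Codeword = 111010111001001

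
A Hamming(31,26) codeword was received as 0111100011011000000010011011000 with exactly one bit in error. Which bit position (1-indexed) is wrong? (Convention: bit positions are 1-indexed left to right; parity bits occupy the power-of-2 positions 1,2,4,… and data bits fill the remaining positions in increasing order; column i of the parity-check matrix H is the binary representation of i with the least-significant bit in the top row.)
Syndrome s = H · r^T (mod 2), r = 0111100011011000000010011011000:
  s[0] = (1010101010101010101010101010101)·(0111100011011000000010011011000) mod 2 = 0+0+1+0+1+0+0+0+1+0+0+0+1+0+0+0+0+0+0+0+1+0+0+0+1+0+1+0+0+0+0 mod 2 = 1
  s[1] = (0110011001100110011001100110011)·(0111100011011000000010011011000) mod 2 = 0+1+1+0+0+0+0+0+0+1+0+0+0+0+0+0+0+0+0+0+0+0+0+0+0+0+1+0+0+0+0 mod 2 = 0
  s[2] = (0001111000011110000111100001111)·(0111100011011000000010011011000) mod 2 = 0+0+0+1+1+0+0+0+0+0+0+1+1+0+0+0+0+0+0+0+1+0+0+0+0+0+0+1+0+0+0 mod 2 = 0
  s[3] = (0000000111111110000000011111111)·(0111100011011000000010011011000) mod 2 = 0+0+0+0+0+0+0+0+1+1+0+1+1+0+0+0+0+0+0+0+0+0+0+1+1+0+1+1+0+0+0 mod 2 = 0
  s[4] = (0000000000000001111111111111111)·(0111100011011000000010011011000) mod 2 = 0+0+0+0+0+0+0+0+0+0+0+0+0+0+0+0+0+0+0+0+1+0+0+1+1+0+1+1+0+0+0 mod 2 = 1
Syndrome = 10001
Column i of H is the binary representation of i, so the syndrome is the binary index of the flipped bit.
Read s = 10001 with s[0] as LSB: 1·2^0 + 0·2^1 + 0·2^2 + 0·2^3 + 1·2^4 = 17.
Error is at bit position 17.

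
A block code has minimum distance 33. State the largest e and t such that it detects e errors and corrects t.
(a) Detection requires d_min ≥ e+1, so e ≤ d_min − 1 = 32.
(b) Correction requires d_min ≥ 2t+1, so t ≤ ⌊(d_min − 1)/2⌋ = ⌊32/2⌋ = 16.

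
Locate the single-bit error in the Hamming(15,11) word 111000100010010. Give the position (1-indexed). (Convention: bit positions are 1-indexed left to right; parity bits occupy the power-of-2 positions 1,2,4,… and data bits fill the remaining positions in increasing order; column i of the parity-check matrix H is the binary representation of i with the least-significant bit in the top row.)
Syndrome s = H · r^T (mod 2), r = 111000100010010:
  s[0] = (101010101010101)·(111000100010010) mod 2 = 1+0+1+0+0+0+1+0+0+0+1+0+0+0+0 mod 2 = 0
  s[1] = (011001100110011)·(111000100010010) mod 2 = 0+1+1+0+0+0+1+0+0+0+1+0+0+1+0 mod 2 = 1
  s[2] = (000111100001111)·(111000100010010) mod 2 = 0+0+0+0+0+0+1+0+0+0+0+0+0+1+0 mod 2 = 0
  s[3] = (000000011111111)·(111000100010010) mod 2 = 0+0+0+0+0+0+0+0+0+0+1+0+0+1+0 mod 2 = 0
Syndrome = 0100
Column i of H is the binary representation of i, so the syndrome is the binary index of the flipped bit.
Read s = 0100 with s[0] as LSB: 0·2^0 + 1·2^1 + 0·2^2 + 0·2^3 = 2.
Error is at bit position 2.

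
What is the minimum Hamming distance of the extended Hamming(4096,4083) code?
d_min = 4 (adding an overall parity bit to Hamming(4095,4083) raises d_min from 3 to 4).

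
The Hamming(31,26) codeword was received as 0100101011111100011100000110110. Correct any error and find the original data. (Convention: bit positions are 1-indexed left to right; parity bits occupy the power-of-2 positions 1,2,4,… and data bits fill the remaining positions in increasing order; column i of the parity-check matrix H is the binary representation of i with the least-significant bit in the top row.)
Syndrome s = H · r^T (mod 2), r = 0100101011111100011100000110110:
  s[0] = (1010101010101010101010101010101)·(0100101011111100011100000110110) mod 2 = 0+0+0+0+1+0+1+0+1+0+1+0+1+0+0+0+0+0+1+0+0+0+0+0+0+0+1+0+1+0+0 mod 2 = 0
  s[1] = (0110011001100110011001100110011)·(0100101011111100011100000110110) mod 2 = 0+1+0+0+0+0+1+0+0+1+1+0+0+1+0+0+0+1+1+0+0+0+0+0+0+1+1+0+0+1+0 mod 2 = 0
  s[2] = (0001111000011110000111100001111)·(0100101011111100011100000110110) mod 2 = 0+0+0+0+1+0+1+0+0+0+0+1+1+1+0+0+0+0+0+1+0+0+0+0+0+0+0+0+1+1+0 mod 2 = 0
  s[3] = (0000000111111110000000011111111)·(0100101011111100011100000110110) mod 2 = 0+0+0+0+0+0+0+0+1+1+1+1+1+1+0+0+0+0+0+0+0+0+0+0+0+1+1+0+1+1+0 mod 2 = 0
  s[4] = (0000000000000001111111111111111)·(0100101011111100011100000110110) mod 2 = 0+0+0+0+0+0+0+0+0+0+0+0+0+0+0+0+0+1+1+1+0+0+0+0+0+1+1+0+1+1+0 mod 2 = 1
Syndrome = 00001
Column 16 of H equals this syndrome → error at bit 16 (1-indexed).
Flip bit 16: 0100101011111100011100000110110 → 0100101011111101011100000110110
Extract data bits at positions {3,5,6,7,9,10,11,12,13,14,15,17,18,19,20,21,22,23,24,25,26,27,28,29,30,31}: 01011111110011100000110110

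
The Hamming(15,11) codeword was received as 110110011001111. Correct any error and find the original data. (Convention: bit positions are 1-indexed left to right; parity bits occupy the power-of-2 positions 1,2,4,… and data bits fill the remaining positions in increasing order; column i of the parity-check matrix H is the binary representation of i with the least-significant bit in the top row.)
Syndrome s = H · r^T (mod 2), r = 110110011001111:
  s[0] = (101010101010101)·(110110011001111) mod 2 = 1+0+0+0+1+0+0+0+1+0+0+0+1+0+1 mod 2 = 1
  s[1] = (011001100110011)·(110110011001111) mod 2 = 0+1+0+0+0+0+0+0+0+0+0+0+0+1+1 mod 2 = 1
  s[2] = (000111100001111)·(110110011001111) mod 2 = 0+0+0+1+1+0+0+0+0+0+0+1+1+1+1 mod 2 = 0
  s[3] = (000000011111111)·(110110011001111) mod 2 = 0+0+0+0+0+0+0+1+1+0+0+1+1+1+1 mod 2 = 0
Syndrome = 1100
Column 3 of H equals this syndrome → error at bit 3 (1-indexed).
Flip bit 3: 110110011001111 → 111110011001111
Extract data bits at positions {3,5,6,7,9,10,11,12,13,14,15}: 11001001111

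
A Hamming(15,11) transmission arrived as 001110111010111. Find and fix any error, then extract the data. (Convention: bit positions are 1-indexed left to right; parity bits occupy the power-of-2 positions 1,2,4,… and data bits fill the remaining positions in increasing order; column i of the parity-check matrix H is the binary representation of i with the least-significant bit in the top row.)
Syndrome s = H · r^T (mod 2), r = 001110111010111:
  s[0] = (101010101010101)·(001110111010111) mod 2 = 0+0+1+0+1+0+1+0+1+0+1+0+1+0+1 mod 2 = 1
  s[1] = (011001100110011)·(001110111010111) mod 2 = 0+0+1+0+0+0+1+0+0+0+1+0+0+1+1 mod 2 = 1
  s[2] = (000111100001111)·(001110111010111) mod 2 = 0+0+0+1+1+0+1+0+0+0+0+0+1+1+1 mod 2 = 0
  s[3] = (000000011111111)·(001110111010111) mod 2 = 0+0+0+0+0+0+0+1+1+0+1+0+1+1+1 mod 2 = 0
Syndrome = 1100
Column 3 of H equals this syndrome → error at bit 3 (1-indexed).
Flip bit 3: 001110111010111 → 000110111010111
Extract data bits at positions {3,5,6,7,9,10,11,12,13,14,15}: 01011010111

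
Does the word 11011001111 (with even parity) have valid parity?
Sum of all bits: 1+1+0+1+1+0+0+1+1+1+1 = 8; 8 mod 2 = 0. Result is 0 → valid parity.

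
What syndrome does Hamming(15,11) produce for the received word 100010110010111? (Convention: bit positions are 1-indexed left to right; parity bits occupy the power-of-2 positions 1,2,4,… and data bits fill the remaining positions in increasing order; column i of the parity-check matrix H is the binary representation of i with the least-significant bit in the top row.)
Syndrome s = H · r^T (mod 2), r = 100010110010111:
  s[0] = (101010101010101)·(100010110010111) mod 2 = 1+0+0+0+1+0+1+0+0+0+1+0+1+0+1 mod 2 = 0
  s[1] = (011001100110011)·(100010110010111) mod 2 = 0+0+0+0+0+0+1+0+0+0+1+0+0+1+1 mod 2 = 0
  s[2] = (000111100001111)·(100010110010111) mod 2 = 0+0+0+0+1+0+1+0+0+0+0+0+1+1+1 mod 2 = 1
  s[3] = (000000011111111)·(100010110010111) mod 2 = 0+0+0+0+0+0+0+1+0+0+1+0+1+1+1 mod 2 = 1
Syndrome = 0011
Non-zero syndrome: error at position 12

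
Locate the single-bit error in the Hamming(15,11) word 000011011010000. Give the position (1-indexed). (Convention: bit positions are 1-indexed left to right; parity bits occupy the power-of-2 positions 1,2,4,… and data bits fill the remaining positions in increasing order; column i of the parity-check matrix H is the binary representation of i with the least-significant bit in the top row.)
Syndrome s = H · r^T (mod 2), r = 000011011010000:
  s[0] = (101010101010101)·(000011011010000) mod 2 = 0+0+0+0+1+0+0+0+1+0+1+0+0+0+0 mod 2 = 1
  s[1] = (011001100110011)·(000011011010000) mod 2 = 0+0+0+0+0+1+0+0+0+0+1+0+0+0+0 mod 2 = 0
  s[2] = (000111100001111)·(000011011010000) mod 2 = 0+0+0+0+1+1+0+0+0+0+0+0+0+0+0 mod 2 = 0
  s[3] = (000000011111111)·(000011011010000) mod 2 = 0+0+0+0+0+0+0+1+1+0+1+0+0+0+0 mod 2 = 1
Syndrome = 1001
Column i of H is the binary representation of i, so the syndrome is the binary index of the flipped bit.
Read s = 1001 with s[0] as LSB: 1·2^0 + 0·2^1 + 0·2^2 + 1·2^3 = 9.
Error is at bit position 9.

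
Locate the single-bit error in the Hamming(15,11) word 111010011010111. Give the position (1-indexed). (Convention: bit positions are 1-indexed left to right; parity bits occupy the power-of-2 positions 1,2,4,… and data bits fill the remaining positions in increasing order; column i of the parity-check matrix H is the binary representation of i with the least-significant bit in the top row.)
Syndrome s = H · r^T (mod 2), r = 111010011010111:
  s[0] = (101010101010101)·(111010011010111) mod 2 = 1+0+1+0+1+0+0+0+1+0+1+0+1+0+1 mod 2 = 1
  s[1] = (011001100110011)·(111010011010111) mod 2 = 0+1+1+0+0+0+0+0+0+0+1+0+0+1+1 mod 2 = 1
  s[2] = (000111100001111)·(111010011010111) mod 2 = 0+0+0+0+1+0+0+0+0+0+0+0+1+1+1 mod 2 = 0
  s[3] = (000000011111111)·(111010011010111) mod 2 = 0+0+0+0+0+0+0+1+1+0+1+0+1+1+1 mod 2 = 0
Syndrome = 1100
Column i of H is the binary representation of i, so the syndrome is the binary index of the flipped bit.
Read s = 1100 with s[0] as LSB: 1·2^0 + 1·2^1 + 0·2^2 + 0·2^3 = 3.
Error is at bit position 3.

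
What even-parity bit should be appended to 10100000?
Sum of data bits: 1+0+1+0+0+0+0+0 = 2.
2 mod 2 = 0, so parity bit = 0.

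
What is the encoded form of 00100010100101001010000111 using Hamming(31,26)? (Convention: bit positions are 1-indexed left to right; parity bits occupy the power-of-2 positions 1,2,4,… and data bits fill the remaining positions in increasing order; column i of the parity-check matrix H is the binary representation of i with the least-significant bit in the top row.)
Codeword c = d · G (mod 2), d = 00100010100101001010000111:
  c[0] = d·G[:,0] = (00100010100101001010000111)·(11011010101101010101010101) mod 2 = 0+0+0+0+0+0+1+0+1+0+0+1+0+1+0+0+0+0+0+0+0+0+0+1+0+1 mod 2 = 0
  c[1] = d·G[:,1] = (00100010100101001010000111)·(10110110011011001100110011) mod 2 = 0+0+1+0+0+0+1+0+0+0+0+0+0+1+0+0+1+0+0+0+0+0+0+0+1+1 mod 2 = 0
  c[2] = d·G[:,2] = (00100010100101001010000111)·(10000000000000000000000000) mod 2 = 0+0+0+0+0+0+0+0+0+0+0+0+0+0+0+0+0+0+0+0+0+0+0+0+0+0 mod 2 = 0
  c[3] = d·G[:,3] = (00100010100101001010000111)·(01110001111000111100001111) mod 2 = 0+0+1+0+0+0+0+0+1+0+0+0+0+0+0+0+1+0+0+0+0+0+0+1+1+1 mod 2 = 0
  c[4] = d·G[:,4] = (00100010100101001010000111)·(01000000000000000000000000) mod 2 = 0+0+0+0+0+0+0+0+0+0+0+0+0+0+0+0+0+0+0+0+0+0+0+0+0+0 mod 2 = 0
  c[5] = d·G[:,5] = (00100010100101001010000111)·(00100000000000000000000000) mod 2 = 0+0+1+0+0+0+0+0+0+0+0+0+0+0+0+0+0+0+0+0+0+0+0+0+0+0 mod 2 = 1
  c[6] = d·G[:,6] = (00100010100101001010000111)·(00010000000000000000000000) mod 2 = 0+0+0+0+0+0+0+0+0+0+0+0+0+0+0+0+0+0+0+0+0+0+0+0+0+0 mod 2 = 0
  c[7] = d·G[:,7] = (00100010100101001010000111)·(00001111111000000011111111) mod 2 = 0+0+0+0+0+0+1+0+1+0+0+0+0+0+0+0+0+0+1+0+0+0+0+1+1+1 mod 2 = 0
  c[8] = d·G[:,8] = (00100010100101001010000111)·(00001000000000000000000000) mod 2 = 0+0+0+0+0+0+0+0+0+0+0+0+0+0+0+0+0+0+0+0+0+0+0+0+0+0 mod 2 = 0
  c[9] = d·G[:,9] = (00100010100101001010000111)·(00000100000000000000000000) mod 2 = 0+0+0+0+0+0+0+0+0+0+0+0+0+0+0+0+0+0+0+0+0+0+0+0+0+0 mod 2 = 0
  c[10] = d·G[:,10] = (00100010100101001010000111)·(00000010000000000000000000) mod 2 = 0+0+0+0+0+0+1+0+0+0+0+0+0+0+0+0+0+0+0+0+0+0+0+0+0+0 mod 2 = 1
  c[11] = d·G[:,11] = (00100010100101001010000111)·(00000001000000000000000000) mod 2 = 0+0+0+0+0+0+0+0+0+0+0+0+0+0+0+0+0+0+0+0+0+0+0+0+0+0 mod 2 = 0
  c[12] = d·G[:,12] = (00100010100101001010000111)·(00000000100000000000000000) mod 2 = 0+0+0+0+0+0+0+0+1+0+0+0+0+0+0+0+0+0+0+0+0+0+0+0+0+0 mod 2 = 1
  c[13] = d·G[:,13] = (00100010100101001010000111)·(00000000010000000000000000) mod 2 = 0+0+0+0+0+0+0+0+0+0+0+0+0+0+0+0+0+0+0+0+0+0+0+0+0+0 mod 2 = 0
  c[14] = d·G[:,14] = (00100010100101001010000111)·(00000000001000000000000000) mod 2 = 0+0+0+0+0+0+0+0+0+0+0+0+0+0+0+0+0+0+0+0+0+0+0+0+0+0 mod 2 = 0
  c[15] = d·G[:,15] = (00100010100101001010000111)·(00000000000111111111111111) mod 2 = 0+0+0+0+0+0+0+0+0+0+0+1+0+1+0+0+1+0+1+0+0+0+0+1+1+1 mod 2 = 1
  c[16] = d·G[:,16] = (00100010100101001010000111)·(00000000000100000000000000) mod 2 = 0+0+0+0+0+0+0+0+0+0+0+1+0+0+0+0+0+0+0+0+0+0+0+0+0+0 mod 2 = 1
  c[17] = d·G[:,17] = (00100010100101001010000111)·(00000000000010000000000000) mod 2 = 0+0+0+0+0+0+0+0+0+0+0+0+0+0+0+0+0+0+0+0+0+0+0+0+0+0 mod 2 = 0
  c[18] = d·G[:,18] = (00100010100101001010000111)·(00000000000001000000000000) mod 2 = 0+0+0+0+0+0+0+0+0+0+0+0+0+1+0+0+0+0+0+0+0+0+0+0+0+0 mod 2 = 1
  c[19] = d·G[:,19] = (00100010100101001010000111)·(00000000000000100000000000) mod 2 = 0+0+0+0+0+0+0+0+0+0+0+0+0+0+0+0+0+0+0+0+0+0+0+0+0+0 mod 2 = 0
  c[20] = d·G[:,20] = (00100010100101001010000111)·(00000000000000010000000000) mod 2 = 0+0+0+0+0+0+0+0+0+0+0+0+0+0+0+0+0+0+0+0+0+0+0+0+0+0 mod 2 = 0
  c[21] = d·G[:,21] = (00100010100101001010000111)·(00000000000000001000000000) mod 2 = 0+0+0+0+0+0+0+0+0+0+0+0+0+0+0+0+1+0+0+0+0+0+0+0+0+0 mod 2 = 1
  c[22] = d·G[:,22] = (00100010100101001010000111)·(00000000000000000100000000) mod 2 = 0+0+0+0+0+0+0+0+0+0+0+0+0+0+0+0+0+0+0+0+0+0+0+0+0+0 mod 2 = 0
  c[23] = d·G[:,23] = (00100010100101001010000111)·(00000000000000000010000000) mod 2 = 0+0+0+0+0+0+0+0+0+0+0+0+0+0+0+0+0+0+1+0+0+0+0+0+0+0 mod 2 = 1
  c[24] = d·G[:,24] = (00100010100101001010000111)·(00000000000000000001000000) mod 2 = 0+0+0+0+0+0+0+0+0+0+0+0+0+0+0+0+0+0+0+0+0+0+0+0+0+0 mod 2 = 0
  c[25] = d·G[:,25] = (00100010100101001010000111)·(00000000000000000000100000) mod 2 = 0+0+0+0+0+0+0+0+0+0+0+0+0+0+0+0+0+0+0+0+0+0+0+0+0+0 mod 2 = 0
  c[26] = d·G[:,26] = (00100010100101001010000111)·(00000000000000000000010000) mod 2 = 0+0+0+0+0+0+0+0+0+0+0+0+0+0+0+0+0+0+0+0+0+0+0+0+0+0 mod 2 = 0
  c[27] = d·G[:,27] = (00100010100101001010000111)·(00000000000000000000001000) mod 2 = 0+0+0+0+0+0+0+0+0+0+0+0+0+0+0+0+0+0+0+0+0+0+0+0+0+0 mod 2 = 0
  c[28] = d·G[:,28] = (00100010100101001010000111)·(00000000000000000000000100) mod 2 = 0+0+0+0+0+0+0+0+0+0+0+0+0+0+0+0+0+0+0+0+0+0+0+1+0+0 mod 2 = 1
  c[29] = d·G[:,29] = (00100010100101001010000111)·(00000000000000000000000010) mod 2 = 0+0+0+0+0+0+0+0+0+0+0+0+0+0+0+0+0+0+0+0+0+0+0+0+1+0 mod 2 = 1
  c[30] = d·G[:,30] = (00100010100101001010000111)·(00000000000000000000000001) mod 2 = 0+0+0+0+0+0+0+0+0+0+0+0+0+0+0+0+0+0+0+0+0+0+0+0+0+1 mod 2 = 1
Codeword = 0000010000101001101001010000111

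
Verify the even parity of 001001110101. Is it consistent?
Sum of all bits: 0+0+1+0+0+1+1+1+0+1+0+1 = 6; 6 mod 2 = 0. Result is 0 → valid parity.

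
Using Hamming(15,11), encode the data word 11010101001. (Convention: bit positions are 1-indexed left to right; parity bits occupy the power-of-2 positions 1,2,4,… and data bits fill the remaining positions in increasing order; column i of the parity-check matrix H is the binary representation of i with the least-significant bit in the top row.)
Codeword c = d · G (mod 2), d = 11010101001:
  c[0] = d·G[:,0] = (11010101001)·(11011010101) mod 2 = 1+1+0+1+0+0+0+0+0+0+1 mod 2 = 0
  c[1] = d·G[:,1] = (11010101001)·(10110110011) mod 2 = 1+0+0+1+0+1+0+0+0+0+1 mod 2 = 0
  c[2] = d·G[:,2] = (11010101001)·(10000000000) mod 2 = 1+0+0+0+0+0+0+0+0+0+0 mod 2 = 1
  c[3] = d·G[:,3] = (11010101001)·(01110001111) mod 2 = 0+1+0+1+0+0+0+1+0+0+1 mod 2 = 0
  c[4] = d·G[:,4] = (11010101001)·(01000000000) mod 2 = 0+1+0+0+0+0+0+0+0+0+0 mod 2 = 1
  c[5] = d·G[:,5] = (11010101001)·(00100000000) mod 2 = 0+0+0+0+0+0+0+0+0+0+0 mod 2 = 0
  c[6] = d·G[:,6] = (11010101001)·(00010000000) mod 2 = 0+0+0+1+0+0+0+0+0+0+0 mod 2 = 1
  c[7] = d·G[:,7] = (11010101001)·(00001111111) mod 2 = 0+0+0+0+0+1+0+1+0+0+1 mod 2 = 1
  c[8] = d·G[:,8] = (11010101001)·(00001000000) mod 2 = 0+0+0+0+0+0+0+0+0+0+0 mod 2 = 0
  c[9] = d·G[:,9] = (11010101001)·(00000100000) mod 2 = 0+0+0+0+0+1+0+0+0+0+0 mod 2 = 1
  c[10] = d·G[:,10] = (11010101001)·(00000010000) mod 2 = 0+0+0+0+0+0+0+0+0+0+0 mod 2 = 0
  c[11] = d·G[:,11] = (11010101001)·(00000001000) mod 2 = 0+0+0+0+0+0+0+1+0+0+0 mod 2 = 1
  c[12] = d·G[:,12] = (11010101001)·(00000000100) mod 2 = 0+0+0+0+0+0+0+0+0+0+0 mod 2 = 0
  c[13] = d·G[:,13] = (11010101001)·(00000000010) mod 2 = 0+0+0+0+0+0+0+0+0+0+0 mod 2 = 0
  c[14] = d·G[:,14] = (11010101001)·(00000000001) mod 2 = 0+0+0+0+0+0+0+0+0+0+1 mod 2 = 1
Codeword = 001010110101001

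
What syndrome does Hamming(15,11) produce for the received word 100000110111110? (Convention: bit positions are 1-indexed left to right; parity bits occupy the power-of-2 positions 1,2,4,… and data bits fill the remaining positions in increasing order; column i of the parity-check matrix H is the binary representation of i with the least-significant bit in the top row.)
Syndrome s = H · r^T (mod 2), r = 100000110111110:
  s[0] = (101010101010101)·(100000110111110) mod 2 = 1+0+0+0+0+0+1+0+0+0+1+0+1+0+0 mod 2 = 0
  s[1] = (011001100110011)·(100000110111110) mod 2 = 0+0+0+0+0+0+1+0+0+1+1+0+0+1+0 mod 2 = 0
  s[2] = (000111100001111)·(100000110111110) mod 2 = 0+0+0+0+0+0+1+0+0+0+0+1+1+1+0 mod 2 = 0
  s[3] = (000000011111111)·(100000110111110) mod 2 = 0+0+0+0+0+0+0+1+0+1+1+1+1+1+0 mod 2 = 0
Syndrome = 0000
s = 0: no error detected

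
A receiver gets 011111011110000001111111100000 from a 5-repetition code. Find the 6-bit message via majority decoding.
Split into 5-bit blocks and majority-vote each:
  block 1 = 01111: 4 ones, 1 zeros → 1
  block 2 = 10111: 4 ones, 1 zeros → 1
  block 3 = 10000: 1 ones, 4 zeros → 0
  block 4 = 00111: 3 ones, 2 zeros → 1
  block 5 = 11111: 5 ones, 0 zeros → 1
  block 6 = 00000: 0 ones, 5 zeros → 0
Decoded = 110110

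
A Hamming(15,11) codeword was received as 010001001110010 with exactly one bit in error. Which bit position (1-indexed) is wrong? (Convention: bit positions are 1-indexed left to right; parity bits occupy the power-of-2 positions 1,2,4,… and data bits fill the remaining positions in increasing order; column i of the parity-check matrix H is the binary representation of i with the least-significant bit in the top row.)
Syndrome s = H · r^T (mod 2), r = 010001001110010:
  s[0] = (101010101010101)·(010001001110010) mod 2 = 0+0+0+0+0+0+0+0+1+0+1+0+0+0+0 mod 2 = 0
  s[1] = (011001100110011)·(010001001110010) mod 2 = 0+1+0+0+0+1+0+0+0+1+1+0+0+1+0 mod 2 = 1
  s[2] = (000111100001111)·(010001001110010) mod 2 = 0+0+0+0+0+1+0+0+0+0+0+0+0+1+0 mod 2 = 0
  s[3] = (000000011111111)·(010001001110010) mod 2 = 0+0+0+0+0+0+0+0+1+1+1+0+0+1+0 mod 2 = 0
Syndrome = 0100
Column i of H is the binary representation of i, so the syndrome is the binary index of the flipped bit.
Read s = 0100 with s[0] as LSB: 0·2^0 + 1·2^1 + 0·2^2 + 0·2^3 = 2.
Error is at bit position 2.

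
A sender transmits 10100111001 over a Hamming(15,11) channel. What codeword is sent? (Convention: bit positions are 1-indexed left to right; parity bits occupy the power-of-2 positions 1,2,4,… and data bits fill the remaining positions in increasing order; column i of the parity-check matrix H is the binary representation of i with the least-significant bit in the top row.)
Codeword c = d · G (mod 2), d = 10100111001:
  c[0] = d·G[:,0] = (10100111001)·(11011010101) mod 2 = 1+0+0+0+0+0+1+0+0+0+1 mod 2 = 1
  c[1] = d·G[:,1] = (10100111001)·(10110110011) mod 2 = 1+0+1+0+0+1+1+0+0+0+1 mod 2 = 1
  c[2] = d·G[:,2] = (10100111001)·(10000000000) mod 2 = 1+0+0+0+0+0+0+0+0+0+0 mod 2 = 1
  c[3] = d·G[:,3] = (10100111001)·(01110001111) mod 2 = 0+0+1+0+0+0+0+1+0+0+1 mod 2 = 1
  c[4] = d·G[:,4] = (10100111001)·(01000000000) mod 2 = 0+0+0+0+0+0+0+0+0+0+0 mod 2 = 0
  c[5] = d·G[:,5] = (10100111001)·(00100000000) mod 2 = 0+0+1+0+0+0+0+0+0+0+0 mod 2 = 1
  c[6] = d·G[:,6] = (10100111001)·(00010000000) mod 2 = 0+0+0+0+0+0+0+0+0+0+0 mod 2 = 0
  c[7] = d·G[:,7] = (10100111001)·(00001111111) mod 2 = 0+0+0+0+0+1+1+1+0+0+1 mod 2 = 0
  c[8] = d·G[:,8] = (10100111001)·(00001000000) mod 2 = 0+0+0+0+0+0+0+0+0+0+0 mod 2 = 0
  c[9] = d·G[:,9] = (10100111001)·(00000100000) mod 2 = 0+0+0+0+0+1+0+0+0+0+0 mod 2 = 1
  c[10] = d·G[:,10] = (10100111001)·(00000010000) mod 2 = 0+0+0+0+0+0+1+0+0+0+0 mod 2 = 1
  c[11] = d·G[:,11] = (10100111001)·(00000001000) mod 2 = 0+0+0+0+0+0+0+1+0+0+0 mod 2 = 1
  c[12] = d·G[:,12] = (10100111001)·(00000000100) mod 2 = 0+0+0+0+0+0+0+0+0+0+0 mod 2 = 0
  c[13] = d·G[:,13] = (10100111001)·(00000000010) mod 2 = 0+0+0+0+0+0+0+0+0+0+0 mod 2 = 0
  c[14] = d·G[:,14] = (10100111001)·(00000000001) mod 2 = 0+0+0+0+0+0+0+0+0+0+1 mod 2 = 1
Codeword = 111101000111001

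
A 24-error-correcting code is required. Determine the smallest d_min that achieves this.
Correcting t errors requires d_min ≥ 2t + 1 = 2·24 + 1 = 49.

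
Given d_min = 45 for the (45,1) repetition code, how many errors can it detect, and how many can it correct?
Detection only: up to d_min − 1 = 44 errors.
Correction: up to ⌊(d_min − 1)/2⌋ = ⌊44/2⌋ = 22 errors.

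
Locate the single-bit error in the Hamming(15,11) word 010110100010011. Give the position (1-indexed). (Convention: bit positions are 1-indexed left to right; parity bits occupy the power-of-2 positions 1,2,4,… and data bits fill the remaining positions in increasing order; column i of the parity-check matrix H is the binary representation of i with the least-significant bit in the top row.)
Syndrome s = H · r^T (mod 2), r = 010110100010011:
  s[0] = (101010101010101)·(010110100010011) mod 2 = 0+0+0+0+1+0+1+0+0+0+1+0+0+0+1 mod 2 = 0
  s[1] = (011001100110011)·(010110100010011) mod 2 = 0+1+0+0+0+0+1+0+0+0+1+0+0+1+1 mod 2 = 1
  s[2] = (000111100001111)·(010110100010011) mod 2 = 0+0+0+1+1+0+1+0+0+0+0+0+0+1+1 mod 2 = 1
  s[3] = (000000011111111)·(010110100010011) mod 2 = 0+0+0+0+0+0+0+0+0+0+1+0+0+1+1 mod 2 = 1
Syndrome = 0111
Column i of H is the binary representation of i, so the syndrome is the binary index of the flipped bit.
Read s = 0111 with s[0] as LSB: 0·2^0 + 1·2^1 + 1·2^2 + 1·2^3 = 14.
Error is at bit position 14.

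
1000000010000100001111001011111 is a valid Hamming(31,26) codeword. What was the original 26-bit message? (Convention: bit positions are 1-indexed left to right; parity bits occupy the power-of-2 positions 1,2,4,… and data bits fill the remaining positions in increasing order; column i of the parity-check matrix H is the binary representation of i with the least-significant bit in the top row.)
Parity bits occupy power-of-2 positions; data bits are at positions {3,5,6,7,9,10,11,12,13,14,15,17,18,19,20,21,22,23,24,25,26,27,28,29,30,31} (1-indexed).
Extract: c[3]=0 c[5]=0 c[6]=0 c[7]=0 c[9]=1 c[10]=0 c[11]=0 c[12]=0 c[13]=0 c[14]=1 c[15]=0 c[17]=0 c[18]=0 c[19]=1 c[20]=1 c[21]=1 c[22]=1 c[23]=0 c[24]=0 c[25]=1 c[26]=0 c[27]=1 c[28]=1 c[29]=1 c[30]=1 c[31]=1
Data = 00001000010001111001011111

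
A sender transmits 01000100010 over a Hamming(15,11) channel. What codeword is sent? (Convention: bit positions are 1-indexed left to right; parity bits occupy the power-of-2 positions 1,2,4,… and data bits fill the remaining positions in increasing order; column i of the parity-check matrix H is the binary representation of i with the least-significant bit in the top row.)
Codeword c = d · G (mod 2), d = 01000100010:
  c[0] = d·G[:,0] = (01000100010)·(11011010101) mod 2 = 0+1+0+0+0+0+0+0+0+0+0 mod 2 = 1
  c[1] = d·G[:,1] = (01000100010)·(10110110011) mod 2 = 0+0+0+0+0+1+0+0+0+1+0 mod 2 = 0
  c[2] = d·G[:,2] = (01000100010)·(10000000000) mod 2 = 0+0+0+0+0+0+0+0+0+0+0 mod 2 = 0
  c[3] = d·G[:,3] = (01000100010)·(01110001111) mod 2 = 0+1+0+0+0+0+0+0+0+1+0 mod 2 = 0
  c[4] = d·G[:,4] = (01000100010)·(01000000000) mod 2 = 0+1+0+0+0+0+0+0+0+0+0 mod 2 = 1
  c[5] = d·G[:,5] = (01000100010)·(00100000000) mod 2 = 0+0+0+0+0+0+0+0+0+0+0 mod 2 = 0
  c[6] = d·G[:,6] = (01000100010)·(00010000000) mod 2 = 0+0+0+0+0+0+0+0+0+0+0 mod 2 = 0
  c[7] = d·G[:,7] = (01000100010)·(00001111111) mod 2 = 0+0+0+0+0+1+0+0+0+1+0 mod 2 = 0
  c[8] = d·G[:,8] = (01000100010)·(00001000000) mod 2 = 0+0+0+0+0+0+0+0+0+0+0 mod 2 = 0
  c[9] = d·G[:,9] = (01000100010)·(00000100000) mod 2 = 0+0+0+0+0+1+0+0+0+0+0 mod 2 = 1
  c[10] = d·G[:,10] = (01000100010)·(00000010000) mod 2 = 0+0+0+0+0+0+0+0+0+0+0 mod 2 = 0
  c[11] = d·G[:,11] = (01000100010)·(00000001000) mod 2 = 0+0+0+0+0+0+0+0+0+0+0 mod 2 = 0
  c[12] = d·G[:,12] = (01000100010)·(00000000100) mod 2 = 0+0+0+0+0+0+0+0+0+0+0 mod 2 = 0
  c[13] = d·G[:,13] = (01000100010)·(00000000010) mod 2 = 0+0+0+0+0+0+0+0+0+1+0 mod 2 = 1
  c[14] = d·G[:,14] = (01000100010)·(00000000001) mod 2 = 0+0+0+0+0+0+0+0+0+0+0 mod 2 = 0
Codeword = 100010000100010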